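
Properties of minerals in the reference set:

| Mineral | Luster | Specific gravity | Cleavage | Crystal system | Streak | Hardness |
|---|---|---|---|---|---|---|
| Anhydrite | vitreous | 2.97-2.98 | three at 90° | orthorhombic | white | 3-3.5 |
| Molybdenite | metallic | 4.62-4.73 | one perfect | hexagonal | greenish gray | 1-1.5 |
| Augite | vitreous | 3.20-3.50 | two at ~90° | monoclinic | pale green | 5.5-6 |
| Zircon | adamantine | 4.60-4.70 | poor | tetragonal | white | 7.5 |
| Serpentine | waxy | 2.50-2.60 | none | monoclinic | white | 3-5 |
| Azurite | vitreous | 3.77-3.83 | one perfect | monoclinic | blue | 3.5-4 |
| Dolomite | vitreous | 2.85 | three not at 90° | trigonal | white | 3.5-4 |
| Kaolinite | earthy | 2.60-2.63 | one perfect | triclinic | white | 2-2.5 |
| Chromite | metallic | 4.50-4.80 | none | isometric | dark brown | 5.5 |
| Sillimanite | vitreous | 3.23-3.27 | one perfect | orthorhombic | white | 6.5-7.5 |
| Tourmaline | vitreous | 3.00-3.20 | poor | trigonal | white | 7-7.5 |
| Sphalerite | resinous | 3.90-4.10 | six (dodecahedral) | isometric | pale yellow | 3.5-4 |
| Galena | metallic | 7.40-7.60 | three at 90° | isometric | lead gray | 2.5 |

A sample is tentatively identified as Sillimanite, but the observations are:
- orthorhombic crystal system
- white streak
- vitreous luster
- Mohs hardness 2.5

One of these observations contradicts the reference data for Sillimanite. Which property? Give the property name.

hardness

Orthorhombic crystal system: Sillimanite has orthorhombic system — agrees.
White streak: Sillimanite has white streak — agrees.
Vitreous luster: Sillimanite has vitreous luster — agrees.
Mohs hardness 2.5: Sillimanite has hardness 6.5-7.5 — does not match.
The hardness is the one property that does not fit.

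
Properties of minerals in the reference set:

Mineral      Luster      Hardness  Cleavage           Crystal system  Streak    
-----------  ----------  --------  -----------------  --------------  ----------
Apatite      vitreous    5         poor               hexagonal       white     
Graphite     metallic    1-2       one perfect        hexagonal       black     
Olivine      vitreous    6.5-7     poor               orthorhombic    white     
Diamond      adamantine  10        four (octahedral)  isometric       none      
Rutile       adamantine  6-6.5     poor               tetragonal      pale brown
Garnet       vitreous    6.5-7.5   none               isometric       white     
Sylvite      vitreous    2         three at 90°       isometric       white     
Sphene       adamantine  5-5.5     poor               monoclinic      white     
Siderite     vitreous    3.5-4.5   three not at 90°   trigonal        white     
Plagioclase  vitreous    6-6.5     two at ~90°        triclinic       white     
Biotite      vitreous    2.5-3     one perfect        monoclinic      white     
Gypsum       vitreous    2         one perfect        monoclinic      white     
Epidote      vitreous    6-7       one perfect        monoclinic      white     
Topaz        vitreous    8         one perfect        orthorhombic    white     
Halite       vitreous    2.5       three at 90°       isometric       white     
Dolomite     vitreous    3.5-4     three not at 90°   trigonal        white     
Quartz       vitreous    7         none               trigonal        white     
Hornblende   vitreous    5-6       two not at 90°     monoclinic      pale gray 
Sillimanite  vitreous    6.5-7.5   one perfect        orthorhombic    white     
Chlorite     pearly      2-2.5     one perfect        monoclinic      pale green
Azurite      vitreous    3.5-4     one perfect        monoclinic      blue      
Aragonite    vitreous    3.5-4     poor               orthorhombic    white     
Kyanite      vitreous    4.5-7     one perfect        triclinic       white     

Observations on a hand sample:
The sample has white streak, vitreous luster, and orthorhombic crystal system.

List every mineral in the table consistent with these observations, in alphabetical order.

White streak eliminates Graphite, Diamond, Rutile, Hornblende, Chlorite, Azurite.
Vitreous luster excludes Sphene.
Orthorhombic crystal system: leaves Olivine, Topaz, Sillimanite, Aragonite.
The minerals that satisfy all observations are Aragonite, Olivine, Sillimanite, Topaz.

Aragonite, Olivine, Sillimanite, Topaz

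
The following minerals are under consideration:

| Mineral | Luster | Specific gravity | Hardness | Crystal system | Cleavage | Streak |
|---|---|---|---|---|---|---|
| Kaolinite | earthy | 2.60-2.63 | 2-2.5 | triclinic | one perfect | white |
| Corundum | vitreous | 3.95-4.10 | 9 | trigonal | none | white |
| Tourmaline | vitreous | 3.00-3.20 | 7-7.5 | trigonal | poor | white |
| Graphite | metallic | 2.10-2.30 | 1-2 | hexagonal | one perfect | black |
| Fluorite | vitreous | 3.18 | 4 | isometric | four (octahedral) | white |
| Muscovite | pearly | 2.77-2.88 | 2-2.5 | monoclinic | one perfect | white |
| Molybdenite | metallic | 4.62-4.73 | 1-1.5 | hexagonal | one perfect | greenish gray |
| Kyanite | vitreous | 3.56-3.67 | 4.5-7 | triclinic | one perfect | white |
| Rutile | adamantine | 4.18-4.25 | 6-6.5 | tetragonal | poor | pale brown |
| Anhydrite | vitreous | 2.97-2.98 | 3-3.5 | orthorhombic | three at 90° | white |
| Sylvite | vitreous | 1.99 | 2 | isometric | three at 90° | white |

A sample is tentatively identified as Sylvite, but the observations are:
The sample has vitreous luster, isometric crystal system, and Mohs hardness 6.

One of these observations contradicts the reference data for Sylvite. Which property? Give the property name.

Vitreous luster: Sylvite has vitreous luster — consistent.
Isometric crystal system: Sylvite has isometric system — consistent.
Mohs hardness 6: Sylvite has hardness 2 — inconsistent.
The hardness is the one property that does not fit.

hardness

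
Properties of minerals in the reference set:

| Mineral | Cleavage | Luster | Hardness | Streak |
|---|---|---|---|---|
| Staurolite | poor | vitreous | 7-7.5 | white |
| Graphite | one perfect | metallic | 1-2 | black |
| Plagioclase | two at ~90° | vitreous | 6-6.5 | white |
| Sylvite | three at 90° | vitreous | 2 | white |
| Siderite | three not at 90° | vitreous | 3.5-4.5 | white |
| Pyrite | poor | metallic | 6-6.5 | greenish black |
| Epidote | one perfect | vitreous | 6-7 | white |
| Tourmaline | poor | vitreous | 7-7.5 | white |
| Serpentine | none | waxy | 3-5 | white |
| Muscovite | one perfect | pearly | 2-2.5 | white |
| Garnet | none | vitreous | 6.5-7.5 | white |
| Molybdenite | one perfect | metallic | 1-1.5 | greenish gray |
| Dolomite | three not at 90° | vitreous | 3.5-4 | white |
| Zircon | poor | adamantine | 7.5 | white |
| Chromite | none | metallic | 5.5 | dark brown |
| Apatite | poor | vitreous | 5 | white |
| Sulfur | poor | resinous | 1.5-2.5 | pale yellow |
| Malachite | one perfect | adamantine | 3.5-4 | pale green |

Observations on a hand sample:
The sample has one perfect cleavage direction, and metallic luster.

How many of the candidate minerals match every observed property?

One perfect cleavage direction — Graphite, Epidote, Muscovite, Molybdenite, Malachite remain.
Metallic luster — only Graphite, Molybdenite remain.
Remaining candidates: Graphite, Molybdenite.
That is 2 minerals.

2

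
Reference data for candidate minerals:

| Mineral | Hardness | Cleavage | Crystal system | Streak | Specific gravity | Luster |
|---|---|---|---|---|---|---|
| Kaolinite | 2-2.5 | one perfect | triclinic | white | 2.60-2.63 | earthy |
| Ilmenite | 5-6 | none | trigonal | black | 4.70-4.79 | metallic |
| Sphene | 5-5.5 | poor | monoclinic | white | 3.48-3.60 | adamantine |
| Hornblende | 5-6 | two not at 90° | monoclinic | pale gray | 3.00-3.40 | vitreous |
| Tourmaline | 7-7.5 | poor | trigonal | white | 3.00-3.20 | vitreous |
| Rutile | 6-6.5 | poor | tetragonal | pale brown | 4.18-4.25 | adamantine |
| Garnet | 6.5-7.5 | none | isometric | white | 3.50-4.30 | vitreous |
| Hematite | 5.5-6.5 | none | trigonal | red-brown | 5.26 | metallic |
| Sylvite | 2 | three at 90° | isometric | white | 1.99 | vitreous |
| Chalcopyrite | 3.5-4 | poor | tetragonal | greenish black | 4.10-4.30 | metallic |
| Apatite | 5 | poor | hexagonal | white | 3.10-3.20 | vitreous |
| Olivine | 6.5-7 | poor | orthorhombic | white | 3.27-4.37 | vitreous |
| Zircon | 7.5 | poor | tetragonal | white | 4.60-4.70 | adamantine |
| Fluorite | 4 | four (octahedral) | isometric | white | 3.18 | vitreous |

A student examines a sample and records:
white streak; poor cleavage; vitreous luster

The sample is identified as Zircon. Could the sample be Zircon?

White streak — consistent with Zircon (white streak).
Poor cleavage — consistent with Zircon (cleavage poor).
Vitreous luster — Zircon has adamantine luster; inconsistent.
The luster observation rules out Zircon.

Inconsistent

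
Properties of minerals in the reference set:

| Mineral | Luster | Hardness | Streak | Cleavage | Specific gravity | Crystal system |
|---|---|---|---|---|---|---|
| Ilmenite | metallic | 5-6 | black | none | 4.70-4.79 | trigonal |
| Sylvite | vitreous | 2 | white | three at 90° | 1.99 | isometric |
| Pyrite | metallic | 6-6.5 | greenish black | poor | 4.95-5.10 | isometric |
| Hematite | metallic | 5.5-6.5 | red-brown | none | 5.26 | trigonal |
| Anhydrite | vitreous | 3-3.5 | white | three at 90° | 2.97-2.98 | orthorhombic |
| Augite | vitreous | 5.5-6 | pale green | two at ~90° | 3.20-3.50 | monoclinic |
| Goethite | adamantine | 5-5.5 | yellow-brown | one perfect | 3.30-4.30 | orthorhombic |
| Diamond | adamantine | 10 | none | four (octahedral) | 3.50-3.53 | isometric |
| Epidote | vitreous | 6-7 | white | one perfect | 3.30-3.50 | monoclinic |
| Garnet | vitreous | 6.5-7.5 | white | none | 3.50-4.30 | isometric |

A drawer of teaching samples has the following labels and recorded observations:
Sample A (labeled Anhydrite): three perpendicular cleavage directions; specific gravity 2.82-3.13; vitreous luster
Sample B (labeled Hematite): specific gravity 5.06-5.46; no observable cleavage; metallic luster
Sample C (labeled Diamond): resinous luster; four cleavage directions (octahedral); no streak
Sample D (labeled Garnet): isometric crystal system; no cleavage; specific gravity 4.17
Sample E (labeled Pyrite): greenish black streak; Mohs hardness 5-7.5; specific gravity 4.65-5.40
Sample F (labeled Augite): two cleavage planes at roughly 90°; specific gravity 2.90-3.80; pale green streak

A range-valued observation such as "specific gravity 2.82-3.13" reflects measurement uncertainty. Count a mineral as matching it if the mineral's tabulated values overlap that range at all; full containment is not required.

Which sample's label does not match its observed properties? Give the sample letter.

Sample A: every observation is compatible with the reference values for Anhydrite.
Sample B: every observation is compatible with the reference values for Hematite.
Sample C: resinous luster is outside the reference for Diamond (adamantine luster) — mislabeled.
Sample D: every observation is compatible with the reference values for Garnet.
Sample E: every observation is compatible with the reference values for Pyrite.
Sample F: every observation is compatible with the reference values for Augite.
Sample C is the mislabeled one.

C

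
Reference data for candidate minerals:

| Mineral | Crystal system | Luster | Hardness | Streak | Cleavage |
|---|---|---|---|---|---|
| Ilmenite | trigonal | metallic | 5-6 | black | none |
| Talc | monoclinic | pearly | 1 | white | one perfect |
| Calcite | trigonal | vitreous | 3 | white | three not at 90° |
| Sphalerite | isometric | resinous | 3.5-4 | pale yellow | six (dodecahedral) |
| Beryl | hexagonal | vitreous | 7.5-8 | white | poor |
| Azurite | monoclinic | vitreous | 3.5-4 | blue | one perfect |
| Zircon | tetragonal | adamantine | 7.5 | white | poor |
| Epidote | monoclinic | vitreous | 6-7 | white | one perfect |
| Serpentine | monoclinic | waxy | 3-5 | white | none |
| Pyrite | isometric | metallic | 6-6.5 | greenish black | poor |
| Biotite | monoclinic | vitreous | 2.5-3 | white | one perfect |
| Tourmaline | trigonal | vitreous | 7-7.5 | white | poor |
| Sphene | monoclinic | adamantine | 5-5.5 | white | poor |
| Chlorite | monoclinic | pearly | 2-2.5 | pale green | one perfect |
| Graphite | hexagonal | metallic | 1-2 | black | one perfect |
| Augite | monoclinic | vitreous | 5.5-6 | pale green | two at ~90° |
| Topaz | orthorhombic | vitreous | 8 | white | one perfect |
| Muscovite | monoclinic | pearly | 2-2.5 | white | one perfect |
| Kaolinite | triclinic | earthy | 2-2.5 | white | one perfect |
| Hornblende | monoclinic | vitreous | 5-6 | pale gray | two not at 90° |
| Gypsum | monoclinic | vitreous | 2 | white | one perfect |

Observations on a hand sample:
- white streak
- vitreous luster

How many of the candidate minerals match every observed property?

White streak: leaves Talc, Calcite, Beryl, Zircon, Epidote, Serpentine, Biotite, Tourmaline, Sphene, Topaz, Muscovite, Kaolinite, Gypsum.
Vitreous luster excludes Talc, Zircon, Serpentine, Sphene, Muscovite, Kaolinite.
Remaining candidates: Beryl, Biotite, Calcite, Epidote, Gypsum, Topaz, Tourmaline.
That is 7 minerals.

7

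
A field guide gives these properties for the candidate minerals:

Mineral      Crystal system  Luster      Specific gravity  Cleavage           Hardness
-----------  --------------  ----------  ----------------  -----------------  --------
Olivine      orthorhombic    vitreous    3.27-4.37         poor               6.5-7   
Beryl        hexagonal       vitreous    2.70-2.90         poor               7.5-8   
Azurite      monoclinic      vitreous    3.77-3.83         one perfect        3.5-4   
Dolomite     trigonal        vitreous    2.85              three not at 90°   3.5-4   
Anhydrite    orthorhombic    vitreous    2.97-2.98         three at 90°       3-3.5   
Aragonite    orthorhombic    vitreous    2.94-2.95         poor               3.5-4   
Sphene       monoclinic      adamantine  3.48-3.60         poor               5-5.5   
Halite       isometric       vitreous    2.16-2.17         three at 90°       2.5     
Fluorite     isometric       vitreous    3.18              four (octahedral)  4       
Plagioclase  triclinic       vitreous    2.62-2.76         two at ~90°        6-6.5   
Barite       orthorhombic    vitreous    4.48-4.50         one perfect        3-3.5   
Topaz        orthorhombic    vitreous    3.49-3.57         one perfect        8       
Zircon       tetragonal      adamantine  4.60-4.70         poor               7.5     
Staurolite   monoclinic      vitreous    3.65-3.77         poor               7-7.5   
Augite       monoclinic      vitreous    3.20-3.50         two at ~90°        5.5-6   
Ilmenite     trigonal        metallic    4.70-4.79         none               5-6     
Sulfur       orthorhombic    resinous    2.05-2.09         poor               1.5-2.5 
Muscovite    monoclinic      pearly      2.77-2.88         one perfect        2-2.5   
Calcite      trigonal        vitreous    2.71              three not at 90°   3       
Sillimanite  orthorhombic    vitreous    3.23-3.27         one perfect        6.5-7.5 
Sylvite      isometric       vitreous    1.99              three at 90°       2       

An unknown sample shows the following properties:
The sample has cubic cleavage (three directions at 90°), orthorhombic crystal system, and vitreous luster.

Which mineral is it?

Anhydrite

Cubic cleavage (three directions at 90°) — narrows the field to Anhydrite, Halite, Sylvite.
Orthorhombic crystal system — only Anhydrite remains.
Vitreous luster — all remaining candidates fit.
The only mineral consistent with every observation is Anhydrite.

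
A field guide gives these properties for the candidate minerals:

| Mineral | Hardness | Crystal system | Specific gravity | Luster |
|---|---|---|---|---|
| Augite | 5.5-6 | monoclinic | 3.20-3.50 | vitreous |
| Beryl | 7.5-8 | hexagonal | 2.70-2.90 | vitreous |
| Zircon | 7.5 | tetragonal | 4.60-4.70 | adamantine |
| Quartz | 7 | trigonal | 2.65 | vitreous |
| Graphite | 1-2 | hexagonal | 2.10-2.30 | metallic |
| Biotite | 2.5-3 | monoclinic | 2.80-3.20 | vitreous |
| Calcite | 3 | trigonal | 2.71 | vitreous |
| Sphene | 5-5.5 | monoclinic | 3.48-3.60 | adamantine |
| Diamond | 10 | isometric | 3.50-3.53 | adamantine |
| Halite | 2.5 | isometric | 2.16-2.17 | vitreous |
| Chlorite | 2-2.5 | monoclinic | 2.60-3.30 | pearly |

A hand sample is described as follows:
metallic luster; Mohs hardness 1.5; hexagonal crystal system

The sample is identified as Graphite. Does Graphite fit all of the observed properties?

Metallic luster — fits Graphite (metallic luster).
Mohs hardness 1.5 — fits Graphite (hardness 1-2).
Hexagonal crystal system — fits Graphite (hexagonal system).
Nothing contradicts Graphite.

Yes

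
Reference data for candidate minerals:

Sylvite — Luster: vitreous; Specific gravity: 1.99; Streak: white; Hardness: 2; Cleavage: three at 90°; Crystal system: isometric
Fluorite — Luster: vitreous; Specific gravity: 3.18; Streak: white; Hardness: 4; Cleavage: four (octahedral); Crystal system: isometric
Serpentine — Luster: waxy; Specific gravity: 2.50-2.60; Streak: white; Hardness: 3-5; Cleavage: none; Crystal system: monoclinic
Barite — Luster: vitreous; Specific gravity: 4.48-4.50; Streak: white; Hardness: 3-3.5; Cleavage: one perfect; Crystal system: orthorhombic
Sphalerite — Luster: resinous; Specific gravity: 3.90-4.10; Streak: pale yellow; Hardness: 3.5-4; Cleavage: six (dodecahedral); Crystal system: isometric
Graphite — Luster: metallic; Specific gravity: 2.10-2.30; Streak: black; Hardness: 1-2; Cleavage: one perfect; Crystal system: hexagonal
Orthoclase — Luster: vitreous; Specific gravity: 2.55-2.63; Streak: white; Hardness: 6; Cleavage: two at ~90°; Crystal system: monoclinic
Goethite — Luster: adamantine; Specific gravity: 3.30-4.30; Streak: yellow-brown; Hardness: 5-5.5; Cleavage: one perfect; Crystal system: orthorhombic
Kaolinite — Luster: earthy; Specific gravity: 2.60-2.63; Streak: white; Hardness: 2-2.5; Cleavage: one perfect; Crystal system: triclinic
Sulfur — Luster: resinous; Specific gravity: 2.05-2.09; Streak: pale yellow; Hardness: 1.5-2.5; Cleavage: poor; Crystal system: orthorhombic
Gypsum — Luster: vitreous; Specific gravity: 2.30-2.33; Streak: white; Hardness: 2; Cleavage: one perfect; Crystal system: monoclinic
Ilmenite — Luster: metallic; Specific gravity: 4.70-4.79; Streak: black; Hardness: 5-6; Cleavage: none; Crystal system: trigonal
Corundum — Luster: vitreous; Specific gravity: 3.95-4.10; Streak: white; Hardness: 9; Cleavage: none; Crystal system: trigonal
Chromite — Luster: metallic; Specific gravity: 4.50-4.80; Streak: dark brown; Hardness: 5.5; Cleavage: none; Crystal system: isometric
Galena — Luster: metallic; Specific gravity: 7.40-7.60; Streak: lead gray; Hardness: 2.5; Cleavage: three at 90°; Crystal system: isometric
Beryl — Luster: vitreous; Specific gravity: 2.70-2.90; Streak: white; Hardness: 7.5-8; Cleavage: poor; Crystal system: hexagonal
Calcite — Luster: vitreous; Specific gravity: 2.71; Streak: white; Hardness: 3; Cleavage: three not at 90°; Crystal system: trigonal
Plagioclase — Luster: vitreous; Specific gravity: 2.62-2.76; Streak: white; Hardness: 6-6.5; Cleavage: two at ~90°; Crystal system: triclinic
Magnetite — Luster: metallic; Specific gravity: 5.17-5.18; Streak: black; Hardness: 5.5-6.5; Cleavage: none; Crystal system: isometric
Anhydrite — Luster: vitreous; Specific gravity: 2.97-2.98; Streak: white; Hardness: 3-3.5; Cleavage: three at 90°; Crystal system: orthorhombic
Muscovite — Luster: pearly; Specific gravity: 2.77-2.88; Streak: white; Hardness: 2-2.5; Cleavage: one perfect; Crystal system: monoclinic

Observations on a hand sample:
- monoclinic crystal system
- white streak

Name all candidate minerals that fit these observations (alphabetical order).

Gypsum, Muscovite, Orthoclase, Serpentine

Monoclinic crystal system — leaves Serpentine, Orthoclase, Gypsum, Muscovite.
White streak — no further eliminations.
The minerals that satisfy all observations are Gypsum, Muscovite, Orthoclase, Serpentine.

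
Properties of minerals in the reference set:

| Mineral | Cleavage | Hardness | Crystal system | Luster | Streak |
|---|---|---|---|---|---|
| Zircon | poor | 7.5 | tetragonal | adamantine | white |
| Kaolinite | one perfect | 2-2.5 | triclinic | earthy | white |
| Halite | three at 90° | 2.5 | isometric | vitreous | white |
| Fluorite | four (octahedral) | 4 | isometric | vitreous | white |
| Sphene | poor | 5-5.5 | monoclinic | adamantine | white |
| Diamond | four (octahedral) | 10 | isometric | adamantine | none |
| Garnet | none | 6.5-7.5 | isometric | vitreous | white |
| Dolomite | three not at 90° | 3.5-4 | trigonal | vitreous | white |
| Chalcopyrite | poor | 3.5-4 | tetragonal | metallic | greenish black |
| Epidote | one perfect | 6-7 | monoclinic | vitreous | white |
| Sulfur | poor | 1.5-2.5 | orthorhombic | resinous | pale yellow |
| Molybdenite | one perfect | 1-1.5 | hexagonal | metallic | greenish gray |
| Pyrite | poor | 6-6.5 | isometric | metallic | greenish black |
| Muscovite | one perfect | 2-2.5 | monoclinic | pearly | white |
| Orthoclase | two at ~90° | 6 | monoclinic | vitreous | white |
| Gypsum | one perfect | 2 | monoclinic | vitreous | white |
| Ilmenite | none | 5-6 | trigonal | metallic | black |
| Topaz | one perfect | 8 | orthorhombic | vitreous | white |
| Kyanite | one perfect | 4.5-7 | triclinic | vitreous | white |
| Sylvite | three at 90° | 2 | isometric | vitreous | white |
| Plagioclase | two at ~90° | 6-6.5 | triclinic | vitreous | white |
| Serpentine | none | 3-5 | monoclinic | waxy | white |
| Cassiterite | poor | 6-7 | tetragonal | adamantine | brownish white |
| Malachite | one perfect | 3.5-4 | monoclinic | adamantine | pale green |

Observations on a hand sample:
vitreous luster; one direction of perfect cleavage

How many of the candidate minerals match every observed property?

Vitreous luster — only Halite, Fluorite, Garnet, Dolomite, Epidote, Orthoclase, Gypsum, Topaz, Kyanite, Sylvite, Plagioclase remain.
One direction of perfect cleavage — narrows the field to Epidote, Gypsum, Topaz, Kyanite.
Remaining candidates: Epidote, Gypsum, Kyanite, Topaz.
That is 4 minerals.

4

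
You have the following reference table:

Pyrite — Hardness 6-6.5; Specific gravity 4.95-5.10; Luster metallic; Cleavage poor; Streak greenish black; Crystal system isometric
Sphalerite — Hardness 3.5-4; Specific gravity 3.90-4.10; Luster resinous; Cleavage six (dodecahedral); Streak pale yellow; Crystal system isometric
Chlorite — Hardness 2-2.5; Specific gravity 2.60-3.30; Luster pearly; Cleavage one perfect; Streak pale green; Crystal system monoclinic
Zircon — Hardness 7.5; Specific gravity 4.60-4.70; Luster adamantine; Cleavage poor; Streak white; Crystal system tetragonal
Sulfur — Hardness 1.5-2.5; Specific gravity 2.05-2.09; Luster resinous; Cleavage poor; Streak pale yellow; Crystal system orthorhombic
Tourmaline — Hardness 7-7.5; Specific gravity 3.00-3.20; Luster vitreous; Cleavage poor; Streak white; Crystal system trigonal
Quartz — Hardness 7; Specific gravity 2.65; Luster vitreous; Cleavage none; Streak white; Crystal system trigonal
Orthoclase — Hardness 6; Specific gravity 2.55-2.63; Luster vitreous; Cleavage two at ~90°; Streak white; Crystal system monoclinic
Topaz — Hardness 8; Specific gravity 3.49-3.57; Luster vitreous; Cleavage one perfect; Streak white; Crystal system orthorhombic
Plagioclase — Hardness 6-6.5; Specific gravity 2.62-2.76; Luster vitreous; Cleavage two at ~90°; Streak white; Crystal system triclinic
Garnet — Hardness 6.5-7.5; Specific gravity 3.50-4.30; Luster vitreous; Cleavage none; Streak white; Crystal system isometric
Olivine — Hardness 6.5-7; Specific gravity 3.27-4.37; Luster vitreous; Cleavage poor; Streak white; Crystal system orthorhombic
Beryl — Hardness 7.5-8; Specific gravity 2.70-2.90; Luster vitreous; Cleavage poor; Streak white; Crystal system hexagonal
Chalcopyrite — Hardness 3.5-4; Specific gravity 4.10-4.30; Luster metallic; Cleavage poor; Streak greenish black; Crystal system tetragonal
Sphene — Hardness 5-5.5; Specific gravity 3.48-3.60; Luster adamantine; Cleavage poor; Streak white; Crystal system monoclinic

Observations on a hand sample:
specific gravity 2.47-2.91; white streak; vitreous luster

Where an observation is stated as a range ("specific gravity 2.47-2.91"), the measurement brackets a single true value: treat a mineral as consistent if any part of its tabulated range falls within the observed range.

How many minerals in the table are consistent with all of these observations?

4

Specific gravity 2.47-2.91 — leaves Chlorite, Quartz, Orthoclase, Plagioclase, Beryl.
White streak eliminates Chlorite.
Vitreous luster — no further eliminations.
The minerals that satisfy all observations are Beryl, Orthoclase, Plagioclase, Quartz.
That is 4 minerals.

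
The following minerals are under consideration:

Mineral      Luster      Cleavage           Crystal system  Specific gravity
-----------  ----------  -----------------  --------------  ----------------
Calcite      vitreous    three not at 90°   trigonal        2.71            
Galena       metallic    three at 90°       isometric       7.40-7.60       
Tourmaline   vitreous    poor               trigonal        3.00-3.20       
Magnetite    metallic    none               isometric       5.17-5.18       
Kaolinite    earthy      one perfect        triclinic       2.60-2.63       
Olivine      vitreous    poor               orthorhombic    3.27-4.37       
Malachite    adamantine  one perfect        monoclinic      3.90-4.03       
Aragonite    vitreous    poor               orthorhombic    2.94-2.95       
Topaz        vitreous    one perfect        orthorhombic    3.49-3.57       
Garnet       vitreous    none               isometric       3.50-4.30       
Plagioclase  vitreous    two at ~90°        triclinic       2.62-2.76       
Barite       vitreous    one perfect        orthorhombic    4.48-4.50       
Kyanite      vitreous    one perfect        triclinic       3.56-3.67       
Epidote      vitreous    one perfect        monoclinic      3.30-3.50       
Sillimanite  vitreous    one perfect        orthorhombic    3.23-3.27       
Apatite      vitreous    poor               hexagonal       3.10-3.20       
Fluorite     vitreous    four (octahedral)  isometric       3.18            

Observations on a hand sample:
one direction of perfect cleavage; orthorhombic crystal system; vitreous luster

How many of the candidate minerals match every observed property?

3

One direction of perfect cleavage — leaves Kaolinite, Malachite, Topaz, Barite, Kyanite, Epidote, Sillimanite.
Orthorhombic crystal system — narrows the field to Topaz, Barite, Sillimanite.
Vitreous luster — all remaining candidates fit.
The minerals that satisfy all observations are Barite, Sillimanite, Topaz.
That is 3 minerals.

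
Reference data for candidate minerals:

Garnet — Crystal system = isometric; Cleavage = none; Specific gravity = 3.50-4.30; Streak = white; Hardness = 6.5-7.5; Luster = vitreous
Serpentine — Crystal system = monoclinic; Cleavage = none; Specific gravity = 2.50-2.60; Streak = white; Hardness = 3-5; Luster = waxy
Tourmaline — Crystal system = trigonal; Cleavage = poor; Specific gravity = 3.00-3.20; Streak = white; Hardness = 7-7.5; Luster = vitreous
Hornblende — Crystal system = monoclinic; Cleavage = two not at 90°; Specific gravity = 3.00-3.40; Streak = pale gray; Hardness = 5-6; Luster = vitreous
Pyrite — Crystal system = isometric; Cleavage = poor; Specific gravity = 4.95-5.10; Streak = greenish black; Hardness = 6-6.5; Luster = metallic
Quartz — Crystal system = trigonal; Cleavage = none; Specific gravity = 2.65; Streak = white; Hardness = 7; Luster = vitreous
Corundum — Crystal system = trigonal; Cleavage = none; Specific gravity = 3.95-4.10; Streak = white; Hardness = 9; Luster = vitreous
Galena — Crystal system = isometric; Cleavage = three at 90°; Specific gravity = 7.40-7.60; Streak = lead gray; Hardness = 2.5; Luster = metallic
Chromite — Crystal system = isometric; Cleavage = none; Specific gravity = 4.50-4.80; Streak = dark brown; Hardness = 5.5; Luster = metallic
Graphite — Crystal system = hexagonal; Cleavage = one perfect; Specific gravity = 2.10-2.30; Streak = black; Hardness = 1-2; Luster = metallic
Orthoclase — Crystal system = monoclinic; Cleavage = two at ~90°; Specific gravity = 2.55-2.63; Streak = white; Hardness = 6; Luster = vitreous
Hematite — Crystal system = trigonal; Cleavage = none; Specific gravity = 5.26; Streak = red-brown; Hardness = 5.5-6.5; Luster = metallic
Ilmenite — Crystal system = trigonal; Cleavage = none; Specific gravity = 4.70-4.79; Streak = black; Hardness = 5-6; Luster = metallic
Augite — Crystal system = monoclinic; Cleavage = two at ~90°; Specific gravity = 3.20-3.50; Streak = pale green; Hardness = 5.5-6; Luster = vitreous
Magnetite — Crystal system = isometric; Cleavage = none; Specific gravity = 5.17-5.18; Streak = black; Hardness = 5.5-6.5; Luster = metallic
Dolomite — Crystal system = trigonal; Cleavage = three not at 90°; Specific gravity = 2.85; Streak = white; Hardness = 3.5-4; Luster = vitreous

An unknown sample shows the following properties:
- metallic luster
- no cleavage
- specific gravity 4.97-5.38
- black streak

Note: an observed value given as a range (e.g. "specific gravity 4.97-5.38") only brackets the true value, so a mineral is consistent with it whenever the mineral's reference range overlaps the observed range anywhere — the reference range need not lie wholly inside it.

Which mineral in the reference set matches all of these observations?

Magnetite

Metallic luster: leaves Pyrite, Galena, Chromite, Graphite, Hematite, Ilmenite, Magnetite.
No cleavage rules out Pyrite, Galena, Graphite.
Specific gravity 4.97-5.38 excludes Chromite, Ilmenite.
Black streak eliminates Hematite.
Only Magnetite satisfies all observations.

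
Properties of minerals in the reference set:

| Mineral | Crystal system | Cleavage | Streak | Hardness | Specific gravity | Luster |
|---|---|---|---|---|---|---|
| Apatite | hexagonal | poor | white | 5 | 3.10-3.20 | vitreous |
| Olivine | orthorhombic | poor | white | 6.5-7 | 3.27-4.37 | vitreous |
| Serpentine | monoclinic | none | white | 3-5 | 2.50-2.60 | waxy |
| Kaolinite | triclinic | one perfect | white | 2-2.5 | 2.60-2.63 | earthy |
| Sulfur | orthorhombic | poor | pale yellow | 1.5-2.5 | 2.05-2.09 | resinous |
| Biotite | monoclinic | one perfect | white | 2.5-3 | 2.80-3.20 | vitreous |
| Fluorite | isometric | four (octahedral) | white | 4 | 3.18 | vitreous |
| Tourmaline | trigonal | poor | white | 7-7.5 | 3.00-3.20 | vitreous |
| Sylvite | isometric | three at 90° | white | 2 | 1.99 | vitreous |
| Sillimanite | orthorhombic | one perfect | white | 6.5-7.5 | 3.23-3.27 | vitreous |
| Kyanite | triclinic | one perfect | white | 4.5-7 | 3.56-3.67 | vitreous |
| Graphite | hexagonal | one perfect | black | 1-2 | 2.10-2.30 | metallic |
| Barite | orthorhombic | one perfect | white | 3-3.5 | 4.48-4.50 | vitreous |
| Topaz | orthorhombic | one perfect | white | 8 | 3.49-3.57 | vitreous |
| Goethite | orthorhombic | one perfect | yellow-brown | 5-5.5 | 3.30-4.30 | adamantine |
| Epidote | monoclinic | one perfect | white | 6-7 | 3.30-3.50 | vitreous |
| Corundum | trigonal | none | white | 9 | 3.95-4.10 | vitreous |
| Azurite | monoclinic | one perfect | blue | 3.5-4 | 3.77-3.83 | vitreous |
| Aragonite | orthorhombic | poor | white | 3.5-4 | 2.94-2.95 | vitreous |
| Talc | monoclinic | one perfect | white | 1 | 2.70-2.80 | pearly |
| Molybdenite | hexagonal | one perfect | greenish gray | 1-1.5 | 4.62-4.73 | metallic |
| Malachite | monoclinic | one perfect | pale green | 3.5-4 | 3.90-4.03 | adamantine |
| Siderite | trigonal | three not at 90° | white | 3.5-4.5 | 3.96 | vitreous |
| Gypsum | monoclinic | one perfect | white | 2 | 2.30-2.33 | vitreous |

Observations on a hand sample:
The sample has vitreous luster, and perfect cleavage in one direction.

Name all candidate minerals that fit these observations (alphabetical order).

Vitreous luster: narrows the field to Apatite, Olivine, Biotite, Fluorite, Tourmaline, Sylvite, Sillimanite, Kyanite, Barite, Topaz, Epidote, Corundum, Azurite, Aragonite, Siderite, Gypsum.
Perfect cleavage in one direction: leaves Biotite, Sillimanite, Kyanite, Barite, Topaz, Epidote, Azurite, Gypsum.
Remaining candidates: Azurite, Barite, Biotite, Epidote, Gypsum, Kyanite, Sillimanite, Topaz.

Azurite, Barite, Biotite, Epidote, Gypsum, Kyanite, Sillimanite, Topaz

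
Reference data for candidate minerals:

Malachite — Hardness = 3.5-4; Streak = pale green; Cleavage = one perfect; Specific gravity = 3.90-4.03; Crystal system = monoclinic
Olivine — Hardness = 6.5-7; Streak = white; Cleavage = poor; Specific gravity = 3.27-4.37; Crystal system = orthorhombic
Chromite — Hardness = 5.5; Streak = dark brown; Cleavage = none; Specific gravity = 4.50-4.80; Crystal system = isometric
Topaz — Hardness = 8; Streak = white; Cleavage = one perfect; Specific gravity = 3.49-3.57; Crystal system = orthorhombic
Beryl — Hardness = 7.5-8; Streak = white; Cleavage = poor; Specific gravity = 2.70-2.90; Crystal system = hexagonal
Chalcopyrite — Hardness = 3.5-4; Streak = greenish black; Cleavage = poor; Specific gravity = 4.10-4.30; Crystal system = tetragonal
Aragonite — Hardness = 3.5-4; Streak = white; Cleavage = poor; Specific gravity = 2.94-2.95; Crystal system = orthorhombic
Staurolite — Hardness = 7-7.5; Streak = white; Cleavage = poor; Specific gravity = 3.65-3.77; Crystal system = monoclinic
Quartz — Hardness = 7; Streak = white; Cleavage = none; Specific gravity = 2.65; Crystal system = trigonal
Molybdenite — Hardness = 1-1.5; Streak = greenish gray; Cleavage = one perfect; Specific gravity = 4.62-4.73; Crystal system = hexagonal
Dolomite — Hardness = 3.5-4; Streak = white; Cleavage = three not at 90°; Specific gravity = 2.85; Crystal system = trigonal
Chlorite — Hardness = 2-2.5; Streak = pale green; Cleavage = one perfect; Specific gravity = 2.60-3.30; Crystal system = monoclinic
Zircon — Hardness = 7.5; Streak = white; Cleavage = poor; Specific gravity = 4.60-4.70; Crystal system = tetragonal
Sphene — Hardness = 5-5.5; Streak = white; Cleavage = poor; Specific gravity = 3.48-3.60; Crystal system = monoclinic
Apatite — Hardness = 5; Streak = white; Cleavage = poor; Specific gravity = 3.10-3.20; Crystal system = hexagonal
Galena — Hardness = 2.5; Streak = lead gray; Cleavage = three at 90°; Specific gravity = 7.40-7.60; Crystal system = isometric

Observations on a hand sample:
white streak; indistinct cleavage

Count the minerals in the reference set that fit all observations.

White streak excludes Malachite, Chromite, Chalcopyrite, Molybdenite, Chlorite, Galena.
Indistinct cleavage excludes Topaz, Quartz, Dolomite.
Remaining candidates: Apatite, Aragonite, Beryl, Olivine, Sphene, Staurolite, Zircon.
That is 7 minerals.

7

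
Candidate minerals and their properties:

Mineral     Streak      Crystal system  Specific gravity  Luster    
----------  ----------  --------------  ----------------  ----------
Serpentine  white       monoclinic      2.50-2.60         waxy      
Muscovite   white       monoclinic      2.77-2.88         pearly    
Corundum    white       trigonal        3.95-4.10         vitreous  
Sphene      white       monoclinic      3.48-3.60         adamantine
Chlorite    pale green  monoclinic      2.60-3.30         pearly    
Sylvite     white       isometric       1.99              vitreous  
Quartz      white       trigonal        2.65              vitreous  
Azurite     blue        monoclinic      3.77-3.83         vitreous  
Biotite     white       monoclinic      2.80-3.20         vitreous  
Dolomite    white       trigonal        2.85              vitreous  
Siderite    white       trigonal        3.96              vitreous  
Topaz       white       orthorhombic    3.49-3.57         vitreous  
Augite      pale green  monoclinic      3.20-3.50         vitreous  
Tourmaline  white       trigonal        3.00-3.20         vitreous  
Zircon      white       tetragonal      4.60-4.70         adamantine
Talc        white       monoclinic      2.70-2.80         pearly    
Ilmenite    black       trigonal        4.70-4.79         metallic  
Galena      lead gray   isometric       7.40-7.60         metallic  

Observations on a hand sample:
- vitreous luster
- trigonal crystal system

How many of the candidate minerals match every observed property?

Vitreous luster: Corundum, Sylvite, Quartz, Azurite, Biotite, Dolomite, Siderite, Topaz, Augite, Tourmaline remain.
Trigonal crystal system eliminates Sylvite, Azurite, Biotite, Topaz, Augite.
The minerals that satisfy all observations are Corundum, Dolomite, Quartz, Siderite, Tourmaline.
That is 5 minerals.

5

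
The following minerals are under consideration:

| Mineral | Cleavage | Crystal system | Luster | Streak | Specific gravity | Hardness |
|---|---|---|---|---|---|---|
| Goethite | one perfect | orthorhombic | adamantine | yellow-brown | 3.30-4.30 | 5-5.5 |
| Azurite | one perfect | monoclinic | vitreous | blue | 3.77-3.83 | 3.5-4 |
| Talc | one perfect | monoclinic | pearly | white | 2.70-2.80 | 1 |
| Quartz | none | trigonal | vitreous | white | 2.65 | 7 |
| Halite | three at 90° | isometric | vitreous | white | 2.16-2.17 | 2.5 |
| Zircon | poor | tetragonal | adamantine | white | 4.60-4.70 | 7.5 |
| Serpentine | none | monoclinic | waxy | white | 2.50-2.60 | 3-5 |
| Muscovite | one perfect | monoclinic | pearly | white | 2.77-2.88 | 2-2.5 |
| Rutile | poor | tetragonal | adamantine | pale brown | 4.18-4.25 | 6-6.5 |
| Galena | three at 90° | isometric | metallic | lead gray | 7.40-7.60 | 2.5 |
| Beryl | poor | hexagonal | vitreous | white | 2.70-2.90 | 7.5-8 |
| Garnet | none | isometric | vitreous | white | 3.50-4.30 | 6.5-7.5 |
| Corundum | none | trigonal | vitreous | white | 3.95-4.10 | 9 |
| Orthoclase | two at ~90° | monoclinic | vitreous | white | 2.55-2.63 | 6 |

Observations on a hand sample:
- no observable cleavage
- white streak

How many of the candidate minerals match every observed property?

4

No observable cleavage — narrows the field to Quartz, Serpentine, Garnet, Corundum.
White streak — every remaining candidate is consistent.
Consistent with every observation: Corundum, Garnet, Quartz, Serpentine.
That is 4 minerals.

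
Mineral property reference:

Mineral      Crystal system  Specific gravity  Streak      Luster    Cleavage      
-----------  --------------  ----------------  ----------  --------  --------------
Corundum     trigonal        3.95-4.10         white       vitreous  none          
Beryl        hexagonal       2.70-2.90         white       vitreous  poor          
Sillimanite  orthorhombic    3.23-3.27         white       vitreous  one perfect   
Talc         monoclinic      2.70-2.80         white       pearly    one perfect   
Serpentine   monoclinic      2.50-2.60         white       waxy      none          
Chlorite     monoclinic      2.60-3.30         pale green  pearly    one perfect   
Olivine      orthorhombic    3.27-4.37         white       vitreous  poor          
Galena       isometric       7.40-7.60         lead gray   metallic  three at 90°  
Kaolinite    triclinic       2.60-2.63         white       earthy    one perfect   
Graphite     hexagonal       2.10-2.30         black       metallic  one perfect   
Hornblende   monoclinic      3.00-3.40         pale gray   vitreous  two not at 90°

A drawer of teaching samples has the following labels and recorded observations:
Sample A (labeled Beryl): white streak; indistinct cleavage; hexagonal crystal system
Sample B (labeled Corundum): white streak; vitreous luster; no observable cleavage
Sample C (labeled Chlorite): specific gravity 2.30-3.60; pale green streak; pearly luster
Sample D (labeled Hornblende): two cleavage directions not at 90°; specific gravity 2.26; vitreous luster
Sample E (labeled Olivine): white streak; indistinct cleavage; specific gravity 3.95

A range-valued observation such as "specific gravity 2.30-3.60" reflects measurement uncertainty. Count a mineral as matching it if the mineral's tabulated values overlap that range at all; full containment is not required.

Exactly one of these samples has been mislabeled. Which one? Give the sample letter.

Sample A: observations are consistent with Beryl.
Sample B: observations are consistent with Corundum.
Sample C: observations are consistent with Chlorite.
Sample D: Hornblende has SG 3.00-3.40, but the record shows specific gravity 2.26 — this label is wrong.
Sample E: observations are consistent with Olivine.
Only sample D is inconsistent with its label.

D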